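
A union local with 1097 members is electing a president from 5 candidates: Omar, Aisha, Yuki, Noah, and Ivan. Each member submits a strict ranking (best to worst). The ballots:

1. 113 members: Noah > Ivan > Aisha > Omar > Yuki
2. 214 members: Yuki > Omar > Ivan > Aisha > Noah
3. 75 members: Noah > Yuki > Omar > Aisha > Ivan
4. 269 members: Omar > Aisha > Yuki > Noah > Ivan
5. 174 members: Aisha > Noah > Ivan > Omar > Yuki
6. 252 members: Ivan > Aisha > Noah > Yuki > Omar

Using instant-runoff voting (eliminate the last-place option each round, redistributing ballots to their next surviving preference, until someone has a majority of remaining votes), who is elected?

Noah

Round 1: Omar 269, Aisha 174, Yuki 214, Noah 188, Ivan 252. Eliminate Aisha.
Round 2: Omar 269, Yuki 214, Noah 362, Ivan 252. Eliminate Yuki.
Round 3: Omar 483, Noah 362, Ivan 252. Eliminate Ivan.
Round 4: Omar 483, Noah 614. Noah has a majority.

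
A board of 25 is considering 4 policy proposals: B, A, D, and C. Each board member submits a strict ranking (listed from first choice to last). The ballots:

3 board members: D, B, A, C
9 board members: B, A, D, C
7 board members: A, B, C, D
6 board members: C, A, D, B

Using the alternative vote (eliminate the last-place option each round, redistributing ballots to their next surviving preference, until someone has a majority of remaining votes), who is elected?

Round 1: B 9, A 7, D 3, C 6. Eliminate D.
Round 2: B 12, A 7, C 6. Eliminate C.
Round 3: B 12, A 13. A has a majority.

A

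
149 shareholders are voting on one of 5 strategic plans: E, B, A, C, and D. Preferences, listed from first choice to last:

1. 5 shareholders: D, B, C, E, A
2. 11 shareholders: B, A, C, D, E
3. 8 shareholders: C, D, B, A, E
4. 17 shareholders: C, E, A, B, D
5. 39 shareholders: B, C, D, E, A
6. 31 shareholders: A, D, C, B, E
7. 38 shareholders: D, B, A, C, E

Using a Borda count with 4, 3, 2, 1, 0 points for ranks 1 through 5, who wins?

E: 5·1 + 11·0 + 8·0 + 17·3 + 39·1 + 31·0 + 38·0 = 95
B: 5·3 + 11·4 + 8·2 + 17·1 + 39·4 + 31·1 + 38·3 = 393
A: 5·0 + 11·3 + 8·1 + 17·2 + 39·0 + 31·4 + 38·2 = 275
C: 5·2 + 11·2 + 8·4 + 17·4 + 39·3 + 31·2 + 38·1 = 349
D: 5·4 + 11·1 + 8·3 + 17·0 + 39·2 + 31·3 + 38·4 = 378
B has the highest Borda score (393).

B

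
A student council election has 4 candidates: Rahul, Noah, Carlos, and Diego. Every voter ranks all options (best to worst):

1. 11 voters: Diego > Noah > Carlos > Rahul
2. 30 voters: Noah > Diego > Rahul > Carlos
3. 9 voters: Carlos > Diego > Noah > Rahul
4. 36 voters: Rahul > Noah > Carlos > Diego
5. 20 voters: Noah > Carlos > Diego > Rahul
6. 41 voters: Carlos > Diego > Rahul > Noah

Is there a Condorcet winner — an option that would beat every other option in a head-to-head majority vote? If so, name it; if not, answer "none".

none

Checking pairwise contests:
Carlos beats Rahul 81–66.
Rahul beats Noah 77–70.
Noah beats Carlos 97–50.
Noah beats Diego 86–61.
Every option loses at least one head-to-head, so there is no Condorcet winner.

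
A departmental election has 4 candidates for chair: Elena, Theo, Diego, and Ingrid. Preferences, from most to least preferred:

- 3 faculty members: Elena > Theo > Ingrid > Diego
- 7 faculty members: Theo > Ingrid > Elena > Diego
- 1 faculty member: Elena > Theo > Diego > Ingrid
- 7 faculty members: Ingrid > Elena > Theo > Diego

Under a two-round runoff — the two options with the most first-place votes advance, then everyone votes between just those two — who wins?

Theo

Round 1 first-place votes: Elena 4, Theo 7, Diego 0, Ingrid 7.
Ingrid and Theo advance.
Runoff: Ingrid is preferred to Theo by 7 voters; Theo by 11.
Theo wins the runoff.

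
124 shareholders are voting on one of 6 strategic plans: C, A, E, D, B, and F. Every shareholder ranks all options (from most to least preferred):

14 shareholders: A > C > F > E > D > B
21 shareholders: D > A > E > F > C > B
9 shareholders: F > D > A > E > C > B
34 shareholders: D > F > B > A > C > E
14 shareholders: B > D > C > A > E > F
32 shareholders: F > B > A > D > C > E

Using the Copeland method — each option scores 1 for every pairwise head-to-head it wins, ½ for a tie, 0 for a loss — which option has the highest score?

C: beats E; loses to A, D, B, and F → score 1.
A: beats C and E; loses to D, B, and F → score 2.
E: loses to C, A, D, B, and F → score 0.
D: beats C, A, E, B, and F → score 5.
B: beats C, A, and E; loses to D and F → score 3.
F: beats C, A, E, and B; loses to D → score 4.
D has the best pairwise record.

D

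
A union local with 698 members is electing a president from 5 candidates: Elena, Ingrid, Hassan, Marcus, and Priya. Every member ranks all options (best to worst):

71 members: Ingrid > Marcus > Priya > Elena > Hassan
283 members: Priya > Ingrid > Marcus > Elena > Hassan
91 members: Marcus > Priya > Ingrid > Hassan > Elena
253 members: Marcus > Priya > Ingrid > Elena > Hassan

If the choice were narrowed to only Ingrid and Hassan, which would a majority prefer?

Voters preferring Ingrid to Hassan: 698; preferring Hassan to Ingrid: 0.
Ingrid wins the head-to-head.

Ingrid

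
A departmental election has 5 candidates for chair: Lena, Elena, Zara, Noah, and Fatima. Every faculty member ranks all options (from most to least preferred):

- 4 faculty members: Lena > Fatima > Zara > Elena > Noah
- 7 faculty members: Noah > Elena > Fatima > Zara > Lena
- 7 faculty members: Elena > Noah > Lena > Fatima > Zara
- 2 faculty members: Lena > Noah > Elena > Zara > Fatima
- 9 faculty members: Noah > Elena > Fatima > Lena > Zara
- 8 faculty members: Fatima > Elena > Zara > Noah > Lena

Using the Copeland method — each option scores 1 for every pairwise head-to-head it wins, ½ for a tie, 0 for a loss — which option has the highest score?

Elena

Lena: beats Zara; loses to Elena, Noah, and Fatima → score 1.
Elena: beats Lena, Zara, Noah, and Fatima → score 4.
Zara: loses to Lena, Elena, Noah, and Fatima → score 0.
Noah: beats Lena, Zara, and Fatima; loses to Elena → score 3.
Fatima: beats Lena and Zara; loses to Elena and Noah → score 2.
Elena has the best pairwise record.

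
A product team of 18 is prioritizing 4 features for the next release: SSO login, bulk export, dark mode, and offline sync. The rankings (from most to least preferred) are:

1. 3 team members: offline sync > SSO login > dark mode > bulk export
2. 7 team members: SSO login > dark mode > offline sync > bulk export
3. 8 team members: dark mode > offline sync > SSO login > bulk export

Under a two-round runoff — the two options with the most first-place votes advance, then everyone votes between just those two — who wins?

Round 1 first-place votes: SSO login 7, bulk export 0, dark mode 8, offline sync 3.
dark mode and SSO login advance.
Runoff: dark mode is preferred to SSO login by 8 voters; SSO login by 10.
SSO login wins the runoff.

SSO login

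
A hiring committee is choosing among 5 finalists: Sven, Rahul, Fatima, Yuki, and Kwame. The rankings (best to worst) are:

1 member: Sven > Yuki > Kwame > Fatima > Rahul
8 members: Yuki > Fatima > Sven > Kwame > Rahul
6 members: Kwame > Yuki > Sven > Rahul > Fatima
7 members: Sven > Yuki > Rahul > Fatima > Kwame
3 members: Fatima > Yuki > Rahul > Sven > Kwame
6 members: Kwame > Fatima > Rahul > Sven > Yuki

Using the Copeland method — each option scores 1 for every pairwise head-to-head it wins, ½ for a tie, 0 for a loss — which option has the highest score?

Sven: beats Rahul and Kwame; loses to Fatima and Yuki → score 2.
Rahul: loses to Sven, Fatima, Yuki, and Kwame → score 0.
Fatima: beats Sven, Rahul, and Kwame; loses to Yuki → score 3.
Yuki: beats Sven, Rahul, Fatima, and Kwame → score 4.
Kwame: beats Rahul; loses to Sven, Fatima, and Yuki → score 1.
Yuki has the best pairwise record.

Yuki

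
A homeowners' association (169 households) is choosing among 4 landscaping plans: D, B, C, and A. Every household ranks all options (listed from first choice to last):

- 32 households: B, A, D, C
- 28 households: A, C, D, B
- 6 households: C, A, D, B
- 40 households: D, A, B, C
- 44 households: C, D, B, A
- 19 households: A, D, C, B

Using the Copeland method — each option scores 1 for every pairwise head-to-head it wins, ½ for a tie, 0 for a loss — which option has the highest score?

A

D: beats B and C; loses to A → score 2.
B: loses to D, C, and A → score 0.
C: beats B; loses to D and A → score 1.
A: beats D, B, and C → score 3.
A has the best pairwise record.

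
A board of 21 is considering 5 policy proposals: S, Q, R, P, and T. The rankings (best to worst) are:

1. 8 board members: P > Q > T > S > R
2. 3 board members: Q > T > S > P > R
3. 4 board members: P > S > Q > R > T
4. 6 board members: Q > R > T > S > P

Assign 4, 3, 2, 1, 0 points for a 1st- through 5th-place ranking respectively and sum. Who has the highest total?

Q

S: 8·1 + 3·2 + 4·3 + 6·1 = 32
Q: 8·3 + 3·4 + 4·2 + 6·4 = 68
R: 8·0 + 3·0 + 4·1 + 6·3 = 22
P: 8·4 + 3·1 + 4·4 + 6·0 = 51
T: 8·2 + 3·3 + 4·0 + 6·2 = 37
Q has the highest Borda score (68).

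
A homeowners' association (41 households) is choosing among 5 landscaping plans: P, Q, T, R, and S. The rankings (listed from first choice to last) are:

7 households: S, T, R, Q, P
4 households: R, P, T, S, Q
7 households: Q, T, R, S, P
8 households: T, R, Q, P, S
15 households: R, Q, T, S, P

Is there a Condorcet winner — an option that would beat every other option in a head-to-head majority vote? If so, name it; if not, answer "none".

Checking pairwise contests:
Q beats P 37–4.
R beats Q 34–7.
Q beats T 22–19.
T beats R 22–19.
Q beats S 30–11.
Every option loses at least one head-to-head, so there is no Condorcet winner.

none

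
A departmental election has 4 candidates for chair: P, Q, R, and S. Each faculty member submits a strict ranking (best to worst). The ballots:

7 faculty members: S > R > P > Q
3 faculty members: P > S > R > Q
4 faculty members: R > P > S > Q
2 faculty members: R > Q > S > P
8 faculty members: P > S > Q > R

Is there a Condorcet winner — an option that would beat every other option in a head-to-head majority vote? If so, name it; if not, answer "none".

none

Checking pairwise contests:
R beats P 13–11.
P beats Q 22–2.
S beats R 18–6.
P beats S 15–9.
Every option loses at least one head-to-head, so there is no Condorcet winner.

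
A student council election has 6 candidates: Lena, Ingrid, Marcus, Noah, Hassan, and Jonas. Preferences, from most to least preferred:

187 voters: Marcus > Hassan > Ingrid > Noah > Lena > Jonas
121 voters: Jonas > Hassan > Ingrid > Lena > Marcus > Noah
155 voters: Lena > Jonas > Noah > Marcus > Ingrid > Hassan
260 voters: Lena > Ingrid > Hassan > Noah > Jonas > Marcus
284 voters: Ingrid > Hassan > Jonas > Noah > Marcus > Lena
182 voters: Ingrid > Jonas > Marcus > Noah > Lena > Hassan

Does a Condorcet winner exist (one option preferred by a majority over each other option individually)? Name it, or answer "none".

Ingrid

Ingrid vs Lena: 774–415 for Ingrid.
Ingrid vs Marcus: 847–342 for Ingrid.
Ingrid vs Noah: 1034–155 for Ingrid.
Ingrid vs Hassan: 881–308 for Ingrid.
Ingrid vs Jonas: 913–276 for Ingrid.
Ingrid beats every other option head-to-head.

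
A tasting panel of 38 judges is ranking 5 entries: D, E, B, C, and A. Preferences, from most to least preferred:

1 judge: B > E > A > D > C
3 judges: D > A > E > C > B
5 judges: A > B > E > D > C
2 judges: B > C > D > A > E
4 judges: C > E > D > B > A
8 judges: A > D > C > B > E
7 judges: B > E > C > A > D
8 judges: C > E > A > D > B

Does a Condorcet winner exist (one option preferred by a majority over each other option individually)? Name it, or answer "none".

C vs D: 21–17 for C.
C vs E: 22–16 for C.
C vs B: 23–15 for C.
C vs A: 21–17 for C.
C beats every other option head-to-head.

C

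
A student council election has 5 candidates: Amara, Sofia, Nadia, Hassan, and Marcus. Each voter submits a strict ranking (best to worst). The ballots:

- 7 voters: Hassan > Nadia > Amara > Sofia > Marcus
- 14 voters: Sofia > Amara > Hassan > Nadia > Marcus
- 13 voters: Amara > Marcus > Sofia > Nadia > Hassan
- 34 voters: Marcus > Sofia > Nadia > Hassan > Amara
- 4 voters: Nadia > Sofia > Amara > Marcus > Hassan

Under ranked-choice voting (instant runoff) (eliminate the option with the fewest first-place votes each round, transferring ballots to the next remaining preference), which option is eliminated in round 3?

Round 1: Amara 13, Sofia 14, Nadia 4, Hassan 7, Marcus 34. Eliminate Nadia.
Round 2: Amara 13, Sofia 18, Hassan 7, Marcus 34. Eliminate Hassan.
Round 3: Amara 20, Sofia 18, Marcus 34. Eliminate Sofia.

Sofia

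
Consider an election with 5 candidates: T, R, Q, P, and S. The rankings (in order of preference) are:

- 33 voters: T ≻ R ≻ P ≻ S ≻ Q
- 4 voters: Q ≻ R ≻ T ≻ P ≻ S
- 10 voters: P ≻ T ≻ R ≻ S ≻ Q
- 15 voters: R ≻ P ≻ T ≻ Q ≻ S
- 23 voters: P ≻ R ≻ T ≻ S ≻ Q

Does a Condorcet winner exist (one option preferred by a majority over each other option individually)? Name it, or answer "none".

none

Checking pairwise contests:
P beats T 48–37.
T beats R 43–42.
T beats Q 81–4.
R beats P 52–33.
T beats S 85–0.
Every option loses at least one head-to-head, so there is no Condorcet winner.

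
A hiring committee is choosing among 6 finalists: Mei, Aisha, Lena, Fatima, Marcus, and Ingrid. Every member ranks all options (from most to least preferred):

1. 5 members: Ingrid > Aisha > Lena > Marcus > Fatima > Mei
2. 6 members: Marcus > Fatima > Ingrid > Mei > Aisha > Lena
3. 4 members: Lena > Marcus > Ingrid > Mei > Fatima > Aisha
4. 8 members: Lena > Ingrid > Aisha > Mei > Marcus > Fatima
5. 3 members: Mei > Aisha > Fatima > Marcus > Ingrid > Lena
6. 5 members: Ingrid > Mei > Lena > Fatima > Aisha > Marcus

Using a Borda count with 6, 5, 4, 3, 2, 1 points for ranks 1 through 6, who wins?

Ingrid

Mei: 5·1 + 6·3 + 4·3 + 8·3 + 3·6 + 5·5 = 102
Aisha: 5·5 + 6·2 + 4·1 + 8·4 + 3·5 + 5·2 = 98
Lena: 5·4 + 6·1 + 4·6 + 8·6 + 3·1 + 5·4 = 121
Fatima: 5·2 + 6·5 + 4·2 + 8·1 + 3·4 + 5·3 = 83
Marcus: 5·3 + 6·6 + 4·5 + 8·2 + 3·3 + 5·1 = 101
Ingrid: 5·6 + 6·4 + 4·4 + 8·5 + 3·2 + 5·6 = 146
Ingrid has the highest Borda score (146).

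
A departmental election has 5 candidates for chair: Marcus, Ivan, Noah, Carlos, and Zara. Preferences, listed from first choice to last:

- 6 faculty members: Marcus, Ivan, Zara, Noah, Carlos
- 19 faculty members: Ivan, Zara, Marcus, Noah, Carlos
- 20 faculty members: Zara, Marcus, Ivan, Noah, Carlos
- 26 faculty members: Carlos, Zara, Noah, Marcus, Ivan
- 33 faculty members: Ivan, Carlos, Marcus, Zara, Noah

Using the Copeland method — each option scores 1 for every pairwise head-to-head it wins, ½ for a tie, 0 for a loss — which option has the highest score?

Ivan

Marcus: beats Noah; ties Ivan; loses to Carlos and Zara → score 1.5.
Ivan: beats Noah, Carlos, and Zara; ties Marcus → score 3.5.
Noah: loses to Marcus, Ivan, Carlos, and Zara → score 0.
Carlos: beats Marcus, Noah, and Zara; loses to Ivan → score 3.
Zara: beats Marcus and Noah; loses to Ivan and Carlos → score 2.
Ivan has the best pairwise record.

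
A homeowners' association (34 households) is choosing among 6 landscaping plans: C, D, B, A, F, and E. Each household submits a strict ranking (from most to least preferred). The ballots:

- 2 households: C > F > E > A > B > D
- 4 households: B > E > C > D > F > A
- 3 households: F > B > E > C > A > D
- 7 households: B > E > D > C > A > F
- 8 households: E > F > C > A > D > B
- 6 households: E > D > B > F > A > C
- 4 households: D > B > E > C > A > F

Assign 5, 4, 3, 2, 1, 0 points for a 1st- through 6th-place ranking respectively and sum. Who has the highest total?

E

C: 2·5 + 4·3 + 3·2 + 7·2 + 8·3 + 6·0 + 4·2 = 74
D: 2·0 + 4·2 + 3·0 + 7·3 + 8·1 + 6·4 + 4·5 = 81
B: 2·1 + 4·5 + 3·4 + 7·5 + 8·0 + 6·3 + 4·4 = 103
A: 2·2 + 4·0 + 3·1 + 7·1 + 8·2 + 6·1 + 4·1 = 40
F: 2·4 + 4·1 + 3·5 + 7·0 + 8·4 + 6·2 + 4·0 = 71
E: 2·3 + 4·4 + 3·3 + 7·4 + 8·5 + 6·5 + 4·3 = 141
E has the highest Borda score (141).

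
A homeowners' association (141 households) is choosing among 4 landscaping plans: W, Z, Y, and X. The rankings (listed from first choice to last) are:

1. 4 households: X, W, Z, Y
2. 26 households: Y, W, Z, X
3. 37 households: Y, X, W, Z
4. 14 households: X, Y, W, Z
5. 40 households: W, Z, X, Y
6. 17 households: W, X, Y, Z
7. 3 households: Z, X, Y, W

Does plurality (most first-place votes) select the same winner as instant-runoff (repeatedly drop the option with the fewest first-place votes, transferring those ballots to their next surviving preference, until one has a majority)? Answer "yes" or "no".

Plurality — first-place votes: W 57, Z 3, Y 63, X 18. Winner: Y.
Instant-runoff — R1 W 57, Z 3, Y 63, X 18 (Z out); R2 W 57, Y 63, X 21 (X out); R3 W 61, Y 80 (Y winner). Winner: Y.
The two methods agree.

yes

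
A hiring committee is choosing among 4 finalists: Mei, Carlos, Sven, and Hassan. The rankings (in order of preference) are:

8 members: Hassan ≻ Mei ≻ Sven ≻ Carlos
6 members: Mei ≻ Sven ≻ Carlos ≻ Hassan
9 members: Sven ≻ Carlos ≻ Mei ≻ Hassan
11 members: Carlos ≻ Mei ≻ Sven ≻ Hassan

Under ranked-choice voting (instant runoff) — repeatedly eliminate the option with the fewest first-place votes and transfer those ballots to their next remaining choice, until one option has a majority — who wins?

Round 1: Mei 6, Carlos 11, Sven 9, Hassan 8. Eliminate Mei.
Round 2: Carlos 11, Sven 15, Hassan 8. Eliminate Hassan.
Round 3: Carlos 11, Sven 23. Sven has a majority.

Sven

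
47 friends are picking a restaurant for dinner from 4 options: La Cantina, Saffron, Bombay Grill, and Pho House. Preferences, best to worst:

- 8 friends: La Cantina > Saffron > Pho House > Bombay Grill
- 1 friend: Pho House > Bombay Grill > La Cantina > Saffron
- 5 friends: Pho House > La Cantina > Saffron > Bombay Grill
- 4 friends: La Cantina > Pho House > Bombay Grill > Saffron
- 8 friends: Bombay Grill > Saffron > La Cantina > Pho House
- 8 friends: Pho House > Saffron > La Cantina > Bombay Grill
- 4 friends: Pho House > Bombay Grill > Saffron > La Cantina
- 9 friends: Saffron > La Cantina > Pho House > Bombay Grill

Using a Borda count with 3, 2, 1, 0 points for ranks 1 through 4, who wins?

Saffron

La Cantina: 8·3 + 1·1 + 5·2 + 4·3 + 8·1 + 8·1 + 4·0 + 9·2 = 81
Saffron: 8·2 + 1·0 + 5·1 + 4·0 + 8·2 + 8·2 + 4·1 + 9·3 = 84
Bombay Grill: 8·0 + 1·2 + 5·0 + 4·1 + 8·3 + 8·0 + 4·2 + 9·0 = 38
Pho House: 8·1 + 1·3 + 5·3 + 4·2 + 8·0 + 8·3 + 4·3 + 9·1 = 79
Saffron has the highest Borda score (84).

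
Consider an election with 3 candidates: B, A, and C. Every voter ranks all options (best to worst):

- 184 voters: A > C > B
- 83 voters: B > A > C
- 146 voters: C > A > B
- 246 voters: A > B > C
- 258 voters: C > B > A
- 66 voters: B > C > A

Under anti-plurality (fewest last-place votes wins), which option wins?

Last-place votes: B 330, A 324, C 329.
A is ranked last by the fewest voters, so A wins.

A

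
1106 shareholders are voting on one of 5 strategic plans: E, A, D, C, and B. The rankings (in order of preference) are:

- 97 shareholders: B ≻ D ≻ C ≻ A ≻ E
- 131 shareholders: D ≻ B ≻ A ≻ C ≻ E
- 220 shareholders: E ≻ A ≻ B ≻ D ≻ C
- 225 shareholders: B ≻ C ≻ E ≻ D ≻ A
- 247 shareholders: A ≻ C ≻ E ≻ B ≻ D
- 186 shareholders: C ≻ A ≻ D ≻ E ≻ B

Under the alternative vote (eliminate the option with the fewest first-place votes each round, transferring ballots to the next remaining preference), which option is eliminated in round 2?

C

Round 1: E 220, A 247, D 131, C 186, B 322. Eliminate D.
Round 2: E 220, A 247, C 186, B 453. Eliminate C.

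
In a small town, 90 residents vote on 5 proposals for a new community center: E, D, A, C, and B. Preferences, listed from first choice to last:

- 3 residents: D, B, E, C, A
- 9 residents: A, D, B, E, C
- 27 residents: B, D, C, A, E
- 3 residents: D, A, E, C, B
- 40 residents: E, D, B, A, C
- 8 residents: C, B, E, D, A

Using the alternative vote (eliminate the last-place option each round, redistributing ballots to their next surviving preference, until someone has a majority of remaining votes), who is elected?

B

Round 1: E 40, D 6, A 9, C 8, B 27. Eliminate D.
Round 2: E 40, A 12, C 8, B 30. Eliminate C.
Round 3: E 40, A 12, B 38. Eliminate A.
Round 4: E 43, B 47. B has a majority.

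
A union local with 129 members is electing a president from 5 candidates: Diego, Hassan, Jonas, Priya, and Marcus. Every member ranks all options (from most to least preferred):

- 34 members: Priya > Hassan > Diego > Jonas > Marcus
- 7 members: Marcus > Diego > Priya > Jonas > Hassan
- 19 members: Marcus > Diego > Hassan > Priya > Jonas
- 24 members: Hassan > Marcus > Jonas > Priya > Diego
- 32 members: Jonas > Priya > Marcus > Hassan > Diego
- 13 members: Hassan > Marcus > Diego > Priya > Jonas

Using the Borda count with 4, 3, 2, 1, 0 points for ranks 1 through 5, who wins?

Diego: 34·2 + 7·3 + 19·3 + 24·0 + 32·0 + 13·2 = 172
Hassan: 34·3 + 7·0 + 19·2 + 24·4 + 32·1 + 13·4 = 320
Jonas: 34·1 + 7·1 + 19·0 + 24·2 + 32·4 + 13·0 = 217
Priya: 34·4 + 7·2 + 19·1 + 24·1 + 32·3 + 13·1 = 302
Marcus: 34·0 + 7·4 + 19·4 + 24·3 + 32·2 + 13·3 = 279
Hassan has the highest Borda score (320).

Hassan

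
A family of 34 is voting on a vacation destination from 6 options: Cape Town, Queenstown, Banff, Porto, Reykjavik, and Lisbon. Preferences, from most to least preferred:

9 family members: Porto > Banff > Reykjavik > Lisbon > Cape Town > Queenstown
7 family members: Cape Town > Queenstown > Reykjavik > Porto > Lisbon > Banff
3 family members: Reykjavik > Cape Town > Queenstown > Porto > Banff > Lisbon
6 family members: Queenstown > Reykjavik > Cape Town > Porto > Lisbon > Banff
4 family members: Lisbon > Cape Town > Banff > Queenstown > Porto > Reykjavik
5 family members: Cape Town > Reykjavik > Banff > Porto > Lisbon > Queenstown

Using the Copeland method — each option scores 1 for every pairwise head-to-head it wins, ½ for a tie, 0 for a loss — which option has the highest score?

Cape Town: beats Queenstown, Banff, Porto, and Lisbon; loses to Reykjavik → score 4.
Queenstown: beats Porto; ties Reykjavik; loses to Cape Town, Banff, and Lisbon → score 1.5.
Banff: beats Queenstown; ties Lisbon; loses to Cape Town, Porto, and Reykjavik → score 1.5.
Porto: beats Banff and Lisbon; loses to Cape Town, Queenstown, and Reykjavik → score 2.
Reykjavik: beats Cape Town, Banff, Porto, and Lisbon; ties Queenstown → score 4.5.
Lisbon: beats Queenstown; ties Banff; loses to Cape Town, Porto, and Reykjavik → score 1.5.
Reykjavik has the best pairwise record.

Reykjavik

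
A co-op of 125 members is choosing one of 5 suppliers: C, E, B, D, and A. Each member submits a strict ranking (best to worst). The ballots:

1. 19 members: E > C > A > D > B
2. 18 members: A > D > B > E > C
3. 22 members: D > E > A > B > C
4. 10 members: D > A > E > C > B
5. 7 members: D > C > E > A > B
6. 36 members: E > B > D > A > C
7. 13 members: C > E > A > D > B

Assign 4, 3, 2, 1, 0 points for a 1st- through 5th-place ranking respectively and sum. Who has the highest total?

E

C: 19·3 + 18·0 + 22·0 + 10·1 + 7·3 + 36·0 + 13·4 = 140
E: 19·4 + 18·1 + 22·3 + 10·2 + 7·2 + 36·4 + 13·3 = 377
B: 19·0 + 18·2 + 22·1 + 10·0 + 7·0 + 36·3 + 13·0 = 166
D: 19·1 + 18·3 + 22·4 + 10·4 + 7·4 + 36·2 + 13·1 = 314
A: 19·2 + 18·4 + 22·2 + 10·3 + 7·1 + 36·1 + 13·2 = 253
E has the highest Borda score (377).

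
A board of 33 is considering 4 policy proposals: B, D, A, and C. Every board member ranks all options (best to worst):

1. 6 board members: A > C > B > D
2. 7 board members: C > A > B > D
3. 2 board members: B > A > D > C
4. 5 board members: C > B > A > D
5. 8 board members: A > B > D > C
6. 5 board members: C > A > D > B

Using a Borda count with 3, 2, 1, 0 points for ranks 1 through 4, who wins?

A

B: 6·1 + 7·1 + 2·3 + 5·2 + 8·2 + 5·0 = 45
D: 6·0 + 7·0 + 2·1 + 5·0 + 8·1 + 5·1 = 15
A: 6·3 + 7·2 + 2·2 + 5·1 + 8·3 + 5·2 = 75
C: 6·2 + 7·3 + 2·0 + 5·3 + 8·0 + 5·3 = 63
A has the highest Borda score (75).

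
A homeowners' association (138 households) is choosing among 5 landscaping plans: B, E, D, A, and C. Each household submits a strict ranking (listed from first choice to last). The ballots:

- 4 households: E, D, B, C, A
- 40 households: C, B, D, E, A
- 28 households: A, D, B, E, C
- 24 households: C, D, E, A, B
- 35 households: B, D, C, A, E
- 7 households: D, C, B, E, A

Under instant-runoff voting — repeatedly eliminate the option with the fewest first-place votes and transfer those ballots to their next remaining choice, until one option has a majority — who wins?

Round 1: B 35, E 4, D 7, A 28, C 64. Eliminate E.
Round 2: B 35, D 11, A 28, C 64. Eliminate D.
Round 3: B 39, A 28, C 71. C has a majority.

C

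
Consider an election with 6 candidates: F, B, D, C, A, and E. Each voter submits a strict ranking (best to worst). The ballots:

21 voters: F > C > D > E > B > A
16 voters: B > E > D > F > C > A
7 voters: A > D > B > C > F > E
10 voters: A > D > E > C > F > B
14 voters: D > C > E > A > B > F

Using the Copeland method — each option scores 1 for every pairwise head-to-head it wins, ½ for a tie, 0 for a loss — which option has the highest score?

F: beats C and A; loses to B, D, and E → score 2.
B: beats F and A; loses to D, C, and E → score 2.
D: beats F, B, C, A, and E → score 5.
C: beats B, A, and E; loses to F and D → score 3.
A: loses to F, B, D, C, and E → score 0.
E: beats F, B, and A; loses to D and C → score 3.
D has the best pairwise record.

D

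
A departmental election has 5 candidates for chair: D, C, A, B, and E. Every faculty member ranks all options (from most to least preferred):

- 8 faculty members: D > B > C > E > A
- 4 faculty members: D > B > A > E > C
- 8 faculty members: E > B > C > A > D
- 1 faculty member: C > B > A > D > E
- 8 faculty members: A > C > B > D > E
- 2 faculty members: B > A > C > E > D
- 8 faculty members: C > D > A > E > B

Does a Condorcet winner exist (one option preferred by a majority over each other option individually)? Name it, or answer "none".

none

Checking pairwise contests:
C beats D 27–12.
B beats C 22–17.
D beats A 20–19.
D beats B 20–19.
D beats E 29–10.
Every option loses at least one head-to-head, so there is no Condorcet winner.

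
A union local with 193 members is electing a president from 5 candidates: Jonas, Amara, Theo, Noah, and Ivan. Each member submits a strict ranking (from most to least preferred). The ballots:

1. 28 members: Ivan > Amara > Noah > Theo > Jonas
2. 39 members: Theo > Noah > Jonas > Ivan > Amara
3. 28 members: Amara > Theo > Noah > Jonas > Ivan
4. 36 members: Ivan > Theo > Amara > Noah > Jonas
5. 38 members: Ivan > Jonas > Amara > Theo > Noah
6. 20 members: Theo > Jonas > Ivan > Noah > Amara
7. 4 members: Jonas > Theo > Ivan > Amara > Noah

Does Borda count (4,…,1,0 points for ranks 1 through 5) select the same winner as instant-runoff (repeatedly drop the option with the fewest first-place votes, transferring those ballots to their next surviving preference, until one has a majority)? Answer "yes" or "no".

no

Borda — scores: Jonas 296, Amara 348, Theo 506, Noah 285, Ivan 495. Winner: Theo.
Instant-runoff — R1 Jonas 4, Amara 28, Theo 59, Noah 0, Ivan 102 (Ivan winner). Winner: Ivan.
The two methods disagree.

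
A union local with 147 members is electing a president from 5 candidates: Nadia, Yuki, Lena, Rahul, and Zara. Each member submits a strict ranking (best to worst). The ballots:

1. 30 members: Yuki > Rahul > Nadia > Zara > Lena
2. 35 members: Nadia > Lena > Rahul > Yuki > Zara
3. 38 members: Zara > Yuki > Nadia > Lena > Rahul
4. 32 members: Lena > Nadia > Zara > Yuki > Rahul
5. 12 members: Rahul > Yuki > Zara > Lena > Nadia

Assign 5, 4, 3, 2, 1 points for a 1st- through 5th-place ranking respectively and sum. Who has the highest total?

Nadia

Nadia: 30·3 + 35·5 + 38·3 + 32·4 + 12·1 = 519
Yuki: 30·5 + 35·2 + 38·4 + 32·2 + 12·4 = 484
Lena: 30·1 + 35·4 + 38·2 + 32·5 + 12·2 = 430
Rahul: 30·4 + 35·3 + 38·1 + 32·1 + 12·5 = 355
Zara: 30·2 + 35·1 + 38·5 + 32·3 + 12·3 = 417
Nadia has the highest Borda score (519).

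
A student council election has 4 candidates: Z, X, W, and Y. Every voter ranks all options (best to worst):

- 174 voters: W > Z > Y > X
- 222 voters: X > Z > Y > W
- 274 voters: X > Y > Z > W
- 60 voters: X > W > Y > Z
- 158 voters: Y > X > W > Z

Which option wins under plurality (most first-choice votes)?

X

First-place votes: Z 0, X 556, W 174, Y 158.
X has the most first-place votes.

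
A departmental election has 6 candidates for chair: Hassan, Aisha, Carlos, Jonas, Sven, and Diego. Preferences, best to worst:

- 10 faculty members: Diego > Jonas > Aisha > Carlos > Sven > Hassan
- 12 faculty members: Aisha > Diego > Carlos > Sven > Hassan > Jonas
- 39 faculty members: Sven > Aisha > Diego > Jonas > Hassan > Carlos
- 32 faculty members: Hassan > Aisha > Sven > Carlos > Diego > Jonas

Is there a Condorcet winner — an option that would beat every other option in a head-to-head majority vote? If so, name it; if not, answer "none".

Aisha vs Hassan: 61–32 for Aisha.
Aisha vs Carlos: 93–0 for Aisha.
Aisha vs Jonas: 83–10 for Aisha.
Aisha vs Sven: 54–39 for Aisha.
Aisha vs Diego: 83–10 for Aisha.
Aisha beats every other option head-to-head.

Aisha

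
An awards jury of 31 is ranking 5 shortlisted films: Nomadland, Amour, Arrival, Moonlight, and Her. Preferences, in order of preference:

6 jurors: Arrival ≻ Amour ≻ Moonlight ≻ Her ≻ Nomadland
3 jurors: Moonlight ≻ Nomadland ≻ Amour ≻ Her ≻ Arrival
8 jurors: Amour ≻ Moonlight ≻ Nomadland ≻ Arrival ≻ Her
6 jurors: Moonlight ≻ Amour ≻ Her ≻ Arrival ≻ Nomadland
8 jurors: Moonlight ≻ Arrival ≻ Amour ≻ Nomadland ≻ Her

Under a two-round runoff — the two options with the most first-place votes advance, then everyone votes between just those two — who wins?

Moonlight

Round 1 first-place votes: Nomadland 0, Amour 8, Arrival 6, Moonlight 17, Her 0.
Moonlight and Amour advance.
Runoff: Moonlight is preferred to Amour by 17 voters; Amour by 14.
Moonlight wins the runoff.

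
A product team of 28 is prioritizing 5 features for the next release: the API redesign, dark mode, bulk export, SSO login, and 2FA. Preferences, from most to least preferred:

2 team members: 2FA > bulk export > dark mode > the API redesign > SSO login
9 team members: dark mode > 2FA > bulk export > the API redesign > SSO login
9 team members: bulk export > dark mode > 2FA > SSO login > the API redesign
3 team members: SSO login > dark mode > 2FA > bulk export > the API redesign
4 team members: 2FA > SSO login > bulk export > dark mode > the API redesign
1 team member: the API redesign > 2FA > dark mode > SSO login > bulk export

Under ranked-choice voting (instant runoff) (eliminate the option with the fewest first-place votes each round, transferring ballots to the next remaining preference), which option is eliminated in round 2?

Round 1: the API redesign 1, dark mode 9, bulk export 9, SSO login 3, 2FA 6. Eliminate the API redesign.
Round 2: dark mode 9, bulk export 9, SSO login 3, 2FA 7. Eliminate SSO login.

SSO login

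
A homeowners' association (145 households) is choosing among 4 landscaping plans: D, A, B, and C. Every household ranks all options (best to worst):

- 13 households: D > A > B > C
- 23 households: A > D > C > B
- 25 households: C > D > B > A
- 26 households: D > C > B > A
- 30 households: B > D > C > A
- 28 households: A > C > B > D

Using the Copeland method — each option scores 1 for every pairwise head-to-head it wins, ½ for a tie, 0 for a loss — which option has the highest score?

D

D: beats A, B, and C → score 3.
A: loses to D, B, and C → score 0.
B: beats A; loses to D and C → score 1.
C: beats A and B; loses to D → score 2.
D has the best pairwise record.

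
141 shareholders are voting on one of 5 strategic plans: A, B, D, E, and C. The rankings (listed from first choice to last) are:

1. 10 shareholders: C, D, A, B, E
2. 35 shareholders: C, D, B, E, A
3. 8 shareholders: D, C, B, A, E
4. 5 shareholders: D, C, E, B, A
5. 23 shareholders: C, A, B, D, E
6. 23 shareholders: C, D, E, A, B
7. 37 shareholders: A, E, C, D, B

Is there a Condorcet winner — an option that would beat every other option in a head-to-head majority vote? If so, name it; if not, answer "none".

C

C vs A: 104–37 for C.
C vs B: 141–0 for C.
C vs D: 128–13 for C.
C vs E: 104–37 for C.
C beats every other option head-to-head.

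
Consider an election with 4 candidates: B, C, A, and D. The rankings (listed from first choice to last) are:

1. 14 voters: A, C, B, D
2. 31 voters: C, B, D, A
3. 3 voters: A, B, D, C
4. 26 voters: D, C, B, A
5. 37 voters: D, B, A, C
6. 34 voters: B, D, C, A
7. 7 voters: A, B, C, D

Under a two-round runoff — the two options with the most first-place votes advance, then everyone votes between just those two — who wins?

Round 1 first-place votes: B 34, C 31, A 24, D 63.
D and B advance.
Runoff: D is preferred to B by 63 voters; B by 89.
B wins the runoff.

B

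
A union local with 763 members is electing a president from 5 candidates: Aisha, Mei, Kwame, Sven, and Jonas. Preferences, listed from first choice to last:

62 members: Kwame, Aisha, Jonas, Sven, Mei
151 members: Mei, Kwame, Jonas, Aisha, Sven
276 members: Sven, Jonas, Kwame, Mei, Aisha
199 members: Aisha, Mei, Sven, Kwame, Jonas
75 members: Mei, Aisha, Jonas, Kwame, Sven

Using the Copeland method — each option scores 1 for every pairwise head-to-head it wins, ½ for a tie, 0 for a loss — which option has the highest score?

Mei

Aisha: beats Sven; loses to Mei, Kwame, and Jonas → score 1.
Mei: beats Aisha, Kwame, Sven, and Jonas → score 4.
Kwame: beats Aisha and Jonas; loses to Mei and Sven → score 2.
Sven: beats Kwame and Jonas; loses to Aisha and Mei → score 2.
Jonas: beats Aisha; loses to Mei, Kwame, and Sven → score 1.
Mei has the best pairwise record.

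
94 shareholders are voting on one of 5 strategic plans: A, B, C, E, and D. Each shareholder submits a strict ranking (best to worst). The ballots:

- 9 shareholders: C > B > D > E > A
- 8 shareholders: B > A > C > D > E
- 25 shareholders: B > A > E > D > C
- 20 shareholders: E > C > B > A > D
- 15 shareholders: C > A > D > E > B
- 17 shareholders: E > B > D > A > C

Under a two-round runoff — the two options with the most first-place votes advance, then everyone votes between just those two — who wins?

Round 1 first-place votes: A 0, B 33, C 24, E 37, D 0.
E and B advance.
Runoff: E is preferred to B by 52 voters; B by 42.
E wins the runoff.

E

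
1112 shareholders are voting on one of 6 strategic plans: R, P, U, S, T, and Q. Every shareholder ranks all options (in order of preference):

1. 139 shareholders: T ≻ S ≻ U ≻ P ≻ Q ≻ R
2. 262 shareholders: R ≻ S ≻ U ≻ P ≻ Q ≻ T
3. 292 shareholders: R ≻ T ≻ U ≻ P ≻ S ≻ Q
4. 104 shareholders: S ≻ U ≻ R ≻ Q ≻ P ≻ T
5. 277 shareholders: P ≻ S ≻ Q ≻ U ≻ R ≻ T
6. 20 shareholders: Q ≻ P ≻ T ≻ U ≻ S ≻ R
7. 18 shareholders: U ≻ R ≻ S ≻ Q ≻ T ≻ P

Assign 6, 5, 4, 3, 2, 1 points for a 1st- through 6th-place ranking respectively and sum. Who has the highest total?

S

R: 139·1 + 262·6 + 292·6 + 104·4 + 277·2 + 20·1 + 18·5 = 4543
P: 139·3 + 262·3 + 292·3 + 104·2 + 277·6 + 20·5 + 18·1 = 4067
U: 139·4 + 262·4 + 292·4 + 104·5 + 277·3 + 20·3 + 18·6 = 4291
S: 139·5 + 262·5 + 292·2 + 104·6 + 277·5 + 20·2 + 18·4 = 4710
T: 139·6 + 262·1 + 292·5 + 104·1 + 277·1 + 20·4 + 18·2 = 3053
Q: 139·2 + 262·2 + 292·1 + 104·3 + 277·4 + 20·6 + 18·3 = 2688
S has the highest Borda score (4710).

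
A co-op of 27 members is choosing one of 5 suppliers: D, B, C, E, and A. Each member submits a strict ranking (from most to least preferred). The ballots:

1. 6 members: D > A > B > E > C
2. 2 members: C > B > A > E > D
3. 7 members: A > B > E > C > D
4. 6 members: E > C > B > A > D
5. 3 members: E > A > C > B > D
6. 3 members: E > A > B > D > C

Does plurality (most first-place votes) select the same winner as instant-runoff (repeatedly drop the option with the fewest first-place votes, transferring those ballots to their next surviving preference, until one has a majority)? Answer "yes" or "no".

no

Plurality — first-place votes: D 6, B 0, C 2, E 12, A 7. Winner: E.
Instant-runoff — R1 D 6, B 0, C 2, E 12, A 7 (B out); R2 D 6, C 2, E 12, A 7 (C out); R3 D 6, E 12, A 9 (D out); R4 E 12, A 15 (A winner). Winner: A.
The two methods disagree.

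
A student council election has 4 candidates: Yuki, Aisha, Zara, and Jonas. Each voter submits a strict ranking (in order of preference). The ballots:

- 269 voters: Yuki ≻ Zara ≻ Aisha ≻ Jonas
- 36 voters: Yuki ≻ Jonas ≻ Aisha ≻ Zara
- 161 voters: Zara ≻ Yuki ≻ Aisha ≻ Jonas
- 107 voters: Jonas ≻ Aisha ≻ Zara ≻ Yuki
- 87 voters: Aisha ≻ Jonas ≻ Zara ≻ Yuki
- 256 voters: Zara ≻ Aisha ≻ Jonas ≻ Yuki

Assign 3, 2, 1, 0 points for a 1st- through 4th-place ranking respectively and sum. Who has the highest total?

Zara

Yuki: 269·3 + 36·3 + 161·2 + 107·0 + 87·0 + 256·0 = 1237
Aisha: 269·1 + 36·1 + 161·1 + 107·2 + 87·3 + 256·2 = 1453
Zara: 269·2 + 36·0 + 161·3 + 107·1 + 87·1 + 256·3 = 1983
Jonas: 269·0 + 36·2 + 161·0 + 107·3 + 87·2 + 256·1 = 823
Zara has the highest Borda score (1983).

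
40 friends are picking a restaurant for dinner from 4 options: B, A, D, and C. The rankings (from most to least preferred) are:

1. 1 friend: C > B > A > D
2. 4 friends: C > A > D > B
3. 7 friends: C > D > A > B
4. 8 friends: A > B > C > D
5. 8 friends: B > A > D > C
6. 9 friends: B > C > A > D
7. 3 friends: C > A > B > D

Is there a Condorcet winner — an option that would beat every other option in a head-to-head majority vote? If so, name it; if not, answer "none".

none

Checking pairwise contests:
A beats B 22–18.
C beats A 24–16.
B beats D 29–11.
B beats C 25–15.
Every option loses at least one head-to-head, so there is no Condorcet winner.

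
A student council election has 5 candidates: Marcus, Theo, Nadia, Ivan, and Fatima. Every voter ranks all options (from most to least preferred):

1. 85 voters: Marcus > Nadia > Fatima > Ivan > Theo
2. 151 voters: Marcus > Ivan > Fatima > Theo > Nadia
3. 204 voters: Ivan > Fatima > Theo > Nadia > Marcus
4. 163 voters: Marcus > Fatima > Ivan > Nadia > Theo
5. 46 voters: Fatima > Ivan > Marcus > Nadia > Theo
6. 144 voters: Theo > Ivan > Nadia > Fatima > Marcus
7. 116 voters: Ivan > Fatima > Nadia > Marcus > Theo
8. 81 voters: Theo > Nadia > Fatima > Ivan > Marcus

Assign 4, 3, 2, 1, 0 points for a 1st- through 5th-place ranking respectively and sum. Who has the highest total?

Ivan

Marcus: 85·4 + 151·4 + 204·0 + 163·4 + 46·2 + 144·0 + 116·1 + 81·0 = 1804
Theo: 85·0 + 151·1 + 204·2 + 163·0 + 46·0 + 144·4 + 116·0 + 81·4 = 1459
Nadia: 85·3 + 151·0 + 204·1 + 163·1 + 46·1 + 144·2 + 116·2 + 81·3 = 1431
Ivan: 85·1 + 151·3 + 204·4 + 163·2 + 46·3 + 144·3 + 116·4 + 81·1 = 2795
Fatima: 85·2 + 151·2 + 204·3 + 163·3 + 46·4 + 144·1 + 116·3 + 81·2 = 2411
Ivan has the highest Borda score (2795).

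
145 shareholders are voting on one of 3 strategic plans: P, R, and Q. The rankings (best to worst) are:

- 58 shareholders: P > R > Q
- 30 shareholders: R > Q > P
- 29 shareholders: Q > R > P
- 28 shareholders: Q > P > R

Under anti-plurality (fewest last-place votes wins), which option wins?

R

Last-place votes: P 59, R 28, Q 58.
R is ranked last by the fewest voters, so R wins.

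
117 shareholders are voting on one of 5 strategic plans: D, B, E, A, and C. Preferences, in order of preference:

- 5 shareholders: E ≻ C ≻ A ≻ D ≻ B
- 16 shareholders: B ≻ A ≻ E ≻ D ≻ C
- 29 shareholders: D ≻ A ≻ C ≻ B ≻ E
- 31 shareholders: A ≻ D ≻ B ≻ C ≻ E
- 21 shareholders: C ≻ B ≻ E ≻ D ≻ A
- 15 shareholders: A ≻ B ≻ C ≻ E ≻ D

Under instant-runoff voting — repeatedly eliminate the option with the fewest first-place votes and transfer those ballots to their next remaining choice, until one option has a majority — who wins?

Round 1: D 29, B 16, E 5, A 46, C 21. Eliminate E.
Round 2: D 29, B 16, A 46, C 26. Eliminate B.
Round 3: D 29, A 62, C 26. A has a majority.

A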